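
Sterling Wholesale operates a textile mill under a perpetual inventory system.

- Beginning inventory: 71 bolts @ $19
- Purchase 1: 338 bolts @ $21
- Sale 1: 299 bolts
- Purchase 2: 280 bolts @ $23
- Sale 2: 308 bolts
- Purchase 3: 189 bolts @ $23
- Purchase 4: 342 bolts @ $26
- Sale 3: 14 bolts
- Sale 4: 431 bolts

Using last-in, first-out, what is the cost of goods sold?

Sale 1 (299) [LIFO — newest first]: 299 @ $21 = $6,279
Sale 2 (308) [LIFO — newest first]: 280 @ $23 + 28 @ $21 = $7,028
Sale 3 (14) [LIFO — newest first]: 14 @ $26 = $364
Sale 4 (431) [LIFO — newest first]: 328 @ $26 + 103 @ $23 = $10,897
Total COGS = $6,279 + $7,028 + $364 + $10,897 = $24,568
Ending inventory: 71 @ $19 + 11 @ $21 + 86 @ $23 = $3,558
Check: goods available $28,126 = COGS $24,568 + ending $3,558

COGS = $24,568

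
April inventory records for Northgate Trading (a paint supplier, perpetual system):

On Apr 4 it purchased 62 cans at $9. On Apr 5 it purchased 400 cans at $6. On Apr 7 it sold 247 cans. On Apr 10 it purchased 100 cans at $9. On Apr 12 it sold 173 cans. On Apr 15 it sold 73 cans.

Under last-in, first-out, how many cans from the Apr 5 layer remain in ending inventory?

Apr 7, 247 sold [LIFO — newest first]: 247 @ $6 = $1,482
Apr 12, 173 sold [LIFO — newest first]: 100 @ $9 + 73 @ $6 = $1,338
Apr 15, 73 sold [LIFO — newest first]: 73 @ $6 = $438
Total COGS = $1,482 + $1,338 + $438 = $3,258
Ending inventory: 62 @ $9 + 7 @ $6 = $600
Check: goods available $3,858 = COGS $3,258 + ending $600

7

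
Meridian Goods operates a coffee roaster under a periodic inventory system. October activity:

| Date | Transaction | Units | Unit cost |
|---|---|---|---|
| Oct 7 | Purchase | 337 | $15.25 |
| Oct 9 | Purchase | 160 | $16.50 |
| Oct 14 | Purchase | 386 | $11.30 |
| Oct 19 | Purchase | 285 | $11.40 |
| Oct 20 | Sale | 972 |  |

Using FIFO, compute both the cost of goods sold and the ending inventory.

COGS = $13,155.65; ending inventory = $2,234.40

Oct 20, 972 sold [FIFO — oldest first]: 337 @ $15.25 + 160 @ $16.50 + 386 @ $11.30 + 89 @ $11.40 = $13,155.65
Ending inventory: 196 @ $11.40 = $2,234.40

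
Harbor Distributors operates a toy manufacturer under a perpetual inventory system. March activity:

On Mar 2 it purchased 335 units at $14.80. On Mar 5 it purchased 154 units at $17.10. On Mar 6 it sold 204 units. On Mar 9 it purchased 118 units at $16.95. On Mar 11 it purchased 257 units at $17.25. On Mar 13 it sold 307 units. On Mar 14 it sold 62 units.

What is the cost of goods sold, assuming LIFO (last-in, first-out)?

Mar 6, 204 sold [LIFO — newest first]: 154 @ $17.10 + 50 @ $14.80 = $3,373.40
Mar 13, 307 sold [LIFO — newest first]: 257 @ $17.25 + 50 @ $16.95 = $5,280.75
Mar 14, 62 sold [LIFO — newest first]: 62 @ $16.95 = $1,050.90
Total COGS = $3,373.40 + $5,280.75 + $1,050.90 = $9,705.05
Ending inventory: 285 @ $14.80 + 6 @ $16.95 = $4,319.70

COGS = $9,705.05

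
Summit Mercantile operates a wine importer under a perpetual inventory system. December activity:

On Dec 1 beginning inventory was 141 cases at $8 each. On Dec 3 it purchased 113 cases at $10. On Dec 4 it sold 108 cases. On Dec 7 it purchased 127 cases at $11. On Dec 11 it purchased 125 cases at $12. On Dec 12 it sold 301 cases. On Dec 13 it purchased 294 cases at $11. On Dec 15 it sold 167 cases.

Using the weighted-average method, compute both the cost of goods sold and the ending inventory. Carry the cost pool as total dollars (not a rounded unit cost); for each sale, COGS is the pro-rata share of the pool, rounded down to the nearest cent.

COGS = $5,950.56; ending inventory = $2,438.44

After Dec 1: 141 on hand, pool $1,128.00 (≈ $8.0000 each)
After Dec 3: 254 on hand, pool $2,258.00 (≈ $8.8898 each)
Dec 4, sell 108: 108/254 × $2,258.00 → $960.09
After Dec 7: 273 on hand, pool $2,694.91 (≈ $9.8715 each)
After Dec 11: 398 on hand, pool $4,194.91 (≈ $10.5400 each)
Dec 12, sell 301: 301/398 × $4,194.91 → $3,172.53
After Dec 13: 391 on hand, pool $4,256.38 (≈ $10.8859 each)
Dec 15, sell 167: 167/391 × $4,256.38 → $1,817.94
Total COGS = $960.09 + $3,172.53 + $1,817.94 = $5,950.56
Ending inventory (cost pool remaining) = $2,438.44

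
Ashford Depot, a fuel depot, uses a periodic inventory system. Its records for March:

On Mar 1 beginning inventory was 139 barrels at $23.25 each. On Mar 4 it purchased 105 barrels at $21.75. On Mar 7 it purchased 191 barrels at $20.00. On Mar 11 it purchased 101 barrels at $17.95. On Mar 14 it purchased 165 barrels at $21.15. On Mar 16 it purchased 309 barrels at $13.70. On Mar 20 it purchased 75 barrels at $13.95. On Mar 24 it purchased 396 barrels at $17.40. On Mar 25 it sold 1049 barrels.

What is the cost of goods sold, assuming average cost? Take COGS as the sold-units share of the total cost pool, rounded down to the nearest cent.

COGS = $18,988.35

Mar 25, sell 1049: 1049/1481 × $26,808.15 → $18,988.35
Ending inventory (cost pool remaining) = $7,819.80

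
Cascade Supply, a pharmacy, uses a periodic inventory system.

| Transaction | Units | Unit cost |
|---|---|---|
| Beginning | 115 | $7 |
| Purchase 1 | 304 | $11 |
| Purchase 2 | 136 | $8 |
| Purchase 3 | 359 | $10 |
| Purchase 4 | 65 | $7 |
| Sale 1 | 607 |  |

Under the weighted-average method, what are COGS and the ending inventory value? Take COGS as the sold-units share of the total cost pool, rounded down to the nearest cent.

Sale 1, sell 607: 607/979 × $9,282.00 → $5,755.02
Ending inventory (cost pool remaining) = $3,526.98

COGS = $5,755.02; ending inventory = $3,526.98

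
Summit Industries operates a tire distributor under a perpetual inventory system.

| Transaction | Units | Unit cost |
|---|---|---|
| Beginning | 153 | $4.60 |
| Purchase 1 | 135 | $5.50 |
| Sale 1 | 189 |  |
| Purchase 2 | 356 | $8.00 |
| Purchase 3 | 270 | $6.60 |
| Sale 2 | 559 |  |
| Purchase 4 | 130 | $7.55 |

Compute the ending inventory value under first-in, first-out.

Ending inventory = $2,077.10

Sale 1 (189) [FIFO — oldest first]: 153 @ $4.60 + 36 @ $5.50 = $901.80
Sale 2 (559) [FIFO — oldest first]: 99 @ $5.50 + 356 @ $8.00 + 104 @ $6.60 = $4,078.90
Total COGS = $901.80 + $4,078.90 = $4,980.70
Ending inventory: 166 @ $6.60 + 130 @ $7.55 = $2,077.10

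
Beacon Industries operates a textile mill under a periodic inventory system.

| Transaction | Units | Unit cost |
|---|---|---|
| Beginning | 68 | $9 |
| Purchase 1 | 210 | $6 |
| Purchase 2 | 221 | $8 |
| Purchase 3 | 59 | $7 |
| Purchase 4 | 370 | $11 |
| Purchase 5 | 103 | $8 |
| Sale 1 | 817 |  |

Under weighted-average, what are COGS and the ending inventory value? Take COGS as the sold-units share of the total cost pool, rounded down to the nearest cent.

COGS = $7,089.91; ending inventory = $1,857.09

Sale 1, sell 817: 817/1031 × $8,947.00 → $7,089.91
Ending inventory (cost pool remaining) = $1,857.09
Check: goods available $8,947.00 = COGS $7,089.91 + ending $1,857.09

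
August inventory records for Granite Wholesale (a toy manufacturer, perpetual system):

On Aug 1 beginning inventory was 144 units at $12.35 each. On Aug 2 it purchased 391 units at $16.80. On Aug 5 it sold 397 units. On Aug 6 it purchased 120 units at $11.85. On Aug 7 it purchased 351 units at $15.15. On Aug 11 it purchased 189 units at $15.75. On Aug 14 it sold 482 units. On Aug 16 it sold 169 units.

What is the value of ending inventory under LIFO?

Aug 5, 397 sold [LIFO — newest first]: 391 @ $16.80 + 6 @ $12.35 = $6,642.90
Aug 14, 482 sold [LIFO — newest first]: 189 @ $15.75 + 293 @ $15.15 = $7,415.70
Aug 16, 169 sold [LIFO — newest first]: 58 @ $15.15 + 111 @ $11.85 = $2,194.05
Total COGS = $6,642.90 + $7,415.70 + $2,194.05 = $16,252.65
Ending inventory: 138 @ $12.35 + 9 @ $11.85 = $1,810.95
Check: goods available $18,063.60 = COGS $16,252.65 + ending $1,810.95

Ending inventory = $1,810.95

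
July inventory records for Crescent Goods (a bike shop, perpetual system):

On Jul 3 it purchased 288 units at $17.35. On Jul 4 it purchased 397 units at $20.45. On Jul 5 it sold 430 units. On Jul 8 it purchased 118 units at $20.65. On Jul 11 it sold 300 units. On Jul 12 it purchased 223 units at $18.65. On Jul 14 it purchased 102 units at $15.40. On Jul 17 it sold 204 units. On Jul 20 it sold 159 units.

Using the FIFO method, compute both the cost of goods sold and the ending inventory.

COGS = $20,742.90; ending inventory = $539.00

Jul 5, 430 sold [FIFO — oldest first]: 288 @ $17.35 + 142 @ $20.45 = $7,900.70
Jul 11, 300 sold [FIFO — oldest first]: 255 @ $20.45 + 45 @ $20.65 = $6,144.00
Jul 17, 204 sold [FIFO — oldest first]: 73 @ $20.65 + 131 @ $18.65 = $3,950.60
Jul 20, 159 sold [FIFO — oldest first]: 92 @ $18.65 + 67 @ $15.40 = $2,747.60
Total COGS = $7,900.70 + $6,144.00 + $3,950.60 + $2,747.60 = $20,742.90
Ending inventory: 35 @ $15.40 = $539.00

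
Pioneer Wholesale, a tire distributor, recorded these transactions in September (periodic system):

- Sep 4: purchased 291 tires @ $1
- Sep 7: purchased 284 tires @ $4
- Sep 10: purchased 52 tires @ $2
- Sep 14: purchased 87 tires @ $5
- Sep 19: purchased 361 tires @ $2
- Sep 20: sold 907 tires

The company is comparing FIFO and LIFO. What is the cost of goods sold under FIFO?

FIFO COGS: 291 @ $1 + 284 @ $4 + 52 @ $2 + 87 @ $5 + 193 @ $2 = $2,352
LIFO COGS: 361 @ $2 + 87 @ $5 + 52 @ $2 + 284 @ $4 + 123 @ $1 = $2,520

COGS = $2,352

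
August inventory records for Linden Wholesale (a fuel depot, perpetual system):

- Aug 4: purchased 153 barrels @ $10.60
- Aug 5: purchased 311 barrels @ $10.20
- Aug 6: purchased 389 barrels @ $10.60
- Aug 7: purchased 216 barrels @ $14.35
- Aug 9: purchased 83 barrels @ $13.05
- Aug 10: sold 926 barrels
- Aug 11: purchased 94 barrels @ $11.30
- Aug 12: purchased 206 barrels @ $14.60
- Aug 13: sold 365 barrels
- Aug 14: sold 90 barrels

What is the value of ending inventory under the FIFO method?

Aug 10, 926 sold [FIFO — oldest first]: 153 @ $10.60 + 311 @ $10.20 + 389 @ $10.60 + 73 @ $14.35 = $9,964.95
Aug 13, 365 sold [FIFO — oldest first]: 143 @ $14.35 + 83 @ $13.05 + 94 @ $11.30 + 45 @ $14.60 = $4,854.40
Aug 14, 90 sold [FIFO — oldest first]: 90 @ $14.60 = $1,314.00
Total COGS = $9,964.95 + $4,854.40 + $1,314.00 = $16,133.35
Ending inventory: 71 @ $14.60 = $1,036.60
Check: goods available $17,169.95 = COGS $16,133.35 + ending $1,036.60

Ending inventory = $1,036.60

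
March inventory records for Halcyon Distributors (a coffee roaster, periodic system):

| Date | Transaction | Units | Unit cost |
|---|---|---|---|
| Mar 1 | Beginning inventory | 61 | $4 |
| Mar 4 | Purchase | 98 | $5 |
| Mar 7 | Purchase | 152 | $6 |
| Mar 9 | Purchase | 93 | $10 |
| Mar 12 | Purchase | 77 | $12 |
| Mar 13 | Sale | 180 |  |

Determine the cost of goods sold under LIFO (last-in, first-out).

COGS = $1,914

Mar 13, 180 sold [LIFO — newest first]: 77 @ $12 + 93 @ $10 + 10 @ $6 = $1,914
Ending inventory: 61 @ $4 + 98 @ $5 + 142 @ $6 = $1,586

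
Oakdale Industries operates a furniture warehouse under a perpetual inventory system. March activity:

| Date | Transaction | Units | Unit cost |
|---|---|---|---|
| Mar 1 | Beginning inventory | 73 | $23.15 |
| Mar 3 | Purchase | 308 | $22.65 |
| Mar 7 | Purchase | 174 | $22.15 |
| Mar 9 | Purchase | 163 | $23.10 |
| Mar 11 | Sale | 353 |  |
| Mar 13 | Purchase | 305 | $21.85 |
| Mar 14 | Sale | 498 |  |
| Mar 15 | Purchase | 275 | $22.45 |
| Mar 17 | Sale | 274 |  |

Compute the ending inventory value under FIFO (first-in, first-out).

Ending inventory = $3,883.85

Mar 11, 353 sold [FIFO — oldest first]: 73 @ $23.15 + 280 @ $22.65 = $8,031.95
Mar 14, 498 sold [FIFO — oldest first]: 28 @ $22.65 + 174 @ $22.15 + 163 @ $23.10 + 133 @ $21.85 = $11,159.65
Mar 17, 274 sold [FIFO — oldest first]: 172 @ $21.85 + 102 @ $22.45 = $6,048.10
Total COGS = $8,031.95 + $11,159.65 + $6,048.10 = $25,239.70
Ending inventory: 173 @ $22.45 = $3,883.85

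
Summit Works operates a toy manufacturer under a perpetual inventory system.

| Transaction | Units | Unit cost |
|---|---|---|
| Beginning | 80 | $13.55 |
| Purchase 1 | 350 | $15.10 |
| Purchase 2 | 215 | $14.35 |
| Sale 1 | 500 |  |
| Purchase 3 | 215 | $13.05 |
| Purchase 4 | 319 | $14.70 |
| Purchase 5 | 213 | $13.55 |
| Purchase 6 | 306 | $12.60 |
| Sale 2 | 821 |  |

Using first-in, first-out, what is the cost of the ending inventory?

Ending inventory = $4,817.65

Sale 1 (500) [FIFO — oldest first]: 80 @ $13.55 + 350 @ $15.10 + 70 @ $14.35 = $7,373.50
Sale 2 (821) [FIFO — oldest first]: 145 @ $14.35 + 215 @ $13.05 + 319 @ $14.70 + 142 @ $13.55 = $11,499.90
Total COGS = $7,373.50 + $11,499.90 = $18,873.40
Ending inventory: 71 @ $13.55 + 306 @ $12.60 = $4,817.65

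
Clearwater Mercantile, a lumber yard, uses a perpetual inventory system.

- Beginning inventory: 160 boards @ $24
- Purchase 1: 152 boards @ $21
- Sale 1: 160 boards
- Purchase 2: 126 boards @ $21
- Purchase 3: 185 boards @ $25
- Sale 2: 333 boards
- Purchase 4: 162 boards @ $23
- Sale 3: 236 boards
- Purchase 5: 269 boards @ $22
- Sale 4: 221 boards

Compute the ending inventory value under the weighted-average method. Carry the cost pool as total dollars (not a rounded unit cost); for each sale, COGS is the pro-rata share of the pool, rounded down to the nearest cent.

After Beginning: 160 on hand, pool $3,840.00 (≈ $24.0000 each)
After Purchase 1: 312 on hand, pool $7,032.00 (≈ $22.5385 each)
Sale 1, sell 160: 160/312 × $7,032.00 → $3,606.15
After Purchase 2: 278 on hand, pool $6,071.85 (≈ $21.8412 each)
After Purchase 3: 463 on hand, pool $10,696.85 (≈ $23.1033 each)
Sale 2, sell 333: 333/463 × $10,696.85 → $7,693.41
After Purchase 4: 292 on hand, pool $6,729.44 (≈ $23.0460 each)
Sale 3, sell 236: 236/292 × $6,729.44 → $5,438.86
After Purchase 5: 325 on hand, pool $7,208.58 (≈ $22.1802 each)
Sale 4, sell 221: 221/325 × $7,208.58 → $4,901.83
Total COGS = $3,606.15 + $7,693.41 + $5,438.86 + $4,901.83 = $21,640.25
Ending inventory (cost pool remaining) = $2,306.75

Ending inventory = $2,306.75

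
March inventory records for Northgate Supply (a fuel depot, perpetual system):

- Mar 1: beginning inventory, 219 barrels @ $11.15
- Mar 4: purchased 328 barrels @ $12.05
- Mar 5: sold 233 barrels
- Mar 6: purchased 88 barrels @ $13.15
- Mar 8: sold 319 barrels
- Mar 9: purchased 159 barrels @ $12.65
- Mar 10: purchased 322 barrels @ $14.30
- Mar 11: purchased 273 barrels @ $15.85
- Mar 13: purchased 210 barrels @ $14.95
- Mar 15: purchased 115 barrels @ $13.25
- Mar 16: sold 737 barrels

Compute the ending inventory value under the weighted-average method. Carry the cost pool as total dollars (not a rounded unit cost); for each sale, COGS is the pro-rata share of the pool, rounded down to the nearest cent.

After Mar 1: 219 on hand, pool $2,441.85 (≈ $11.1500 each)
After Mar 4: 547 on hand, pool $6,394.25 (≈ $11.6897 each)
Mar 5, sell 233: 233/547 × $6,394.25 → $2,723.69
After Mar 6: 402 on hand, pool $4,827.76 (≈ $12.0094 each)
Mar 8, sell 319: 319/402 × $4,827.76 → $3,830.98
After Mar 9: 242 on hand, pool $3,008.13 (≈ $12.4303 each)
After Mar 10: 564 on hand, pool $7,612.73 (≈ $13.4977 each)
After Mar 11: 837 on hand, pool $11,939.78 (≈ $14.2650 each)
After Mar 13: 1047 on hand, pool $15,079.28 (≈ $14.4024 each)
After Mar 15: 1162 on hand, pool $16,603.03 (≈ $14.2883 each)
Mar 16, sell 737: 737/1162 × $16,603.03 → $10,530.49
Total COGS = $2,723.69 + $3,830.98 + $10,530.49 = $17,085.16
Ending inventory (cost pool remaining) = $6,072.54

Ending inventory = $6,072.54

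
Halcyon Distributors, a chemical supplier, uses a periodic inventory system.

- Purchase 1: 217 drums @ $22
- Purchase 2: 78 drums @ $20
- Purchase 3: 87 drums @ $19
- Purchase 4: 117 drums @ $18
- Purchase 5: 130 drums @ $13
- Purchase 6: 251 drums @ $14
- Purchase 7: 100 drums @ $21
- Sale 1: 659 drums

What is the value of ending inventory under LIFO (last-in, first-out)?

Sale 1 (659) [LIFO — newest first]: 100 @ $21 + 251 @ $14 + 130 @ $13 + 117 @ $18 + 61 @ $19 = $10,569
Ending inventory: 217 @ $22 + 78 @ $20 + 26 @ $19 = $6,828
Check: goods available $17,397 = COGS $10,569 + ending $6,828

Ending inventory = $6,828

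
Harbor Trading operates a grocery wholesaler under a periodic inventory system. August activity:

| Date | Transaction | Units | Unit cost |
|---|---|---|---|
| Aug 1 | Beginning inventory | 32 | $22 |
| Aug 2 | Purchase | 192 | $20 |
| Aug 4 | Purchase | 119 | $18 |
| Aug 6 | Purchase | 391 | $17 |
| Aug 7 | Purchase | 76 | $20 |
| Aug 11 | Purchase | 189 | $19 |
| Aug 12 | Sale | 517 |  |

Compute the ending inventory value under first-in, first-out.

Ending inventory = $8,800

Aug 12, 517 sold [FIFO — oldest first]: 32 @ $22 + 192 @ $20 + 119 @ $18 + 174 @ $17 = $9,644
Ending inventory: 217 @ $17 + 76 @ $20 + 189 @ $19 = $8,800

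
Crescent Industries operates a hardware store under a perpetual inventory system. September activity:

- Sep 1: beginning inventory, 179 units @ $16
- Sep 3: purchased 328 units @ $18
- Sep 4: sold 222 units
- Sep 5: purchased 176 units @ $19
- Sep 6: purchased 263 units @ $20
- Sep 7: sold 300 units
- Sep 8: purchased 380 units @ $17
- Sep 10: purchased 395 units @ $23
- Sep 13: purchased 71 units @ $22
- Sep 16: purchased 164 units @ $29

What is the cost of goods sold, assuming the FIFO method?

COGS = $9,053

Sep 4, 222 sold [FIFO — oldest first]: 179 @ $16 + 43 @ $18 = $3,638
Sep 7, 300 sold [FIFO — oldest first]: 285 @ $18 + 15 @ $19 = $5,415
Total COGS = $3,638 + $5,415 = $9,053
Ending inventory: 161 @ $19 + 263 @ $20 + 380 @ $17 + 395 @ $23 + 71 @ $22 + 164 @ $29 = $30,182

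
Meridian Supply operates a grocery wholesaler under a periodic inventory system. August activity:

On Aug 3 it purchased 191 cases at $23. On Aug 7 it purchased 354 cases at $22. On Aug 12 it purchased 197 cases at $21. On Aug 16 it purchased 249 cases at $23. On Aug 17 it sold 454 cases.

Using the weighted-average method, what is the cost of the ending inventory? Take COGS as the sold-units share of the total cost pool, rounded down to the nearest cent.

Aug 17, sell 454: 454/991 × $22,045.00 → $10,099.32
Ending inventory (cost pool remaining) = $11,945.68

Ending inventory = $11,945.68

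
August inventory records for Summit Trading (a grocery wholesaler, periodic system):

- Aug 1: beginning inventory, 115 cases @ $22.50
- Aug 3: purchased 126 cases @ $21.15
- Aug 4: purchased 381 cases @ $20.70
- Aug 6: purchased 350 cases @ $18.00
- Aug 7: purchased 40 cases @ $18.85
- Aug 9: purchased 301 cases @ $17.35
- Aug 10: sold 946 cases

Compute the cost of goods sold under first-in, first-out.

COGS = $18,971.10

Aug 10, 946 sold [FIFO — oldest first]: 115 @ $22.50 + 126 @ $21.15 + 381 @ $20.70 + 324 @ $18.00 = $18,971.10
Ending inventory: 26 @ $18.00 + 40 @ $18.85 + 301 @ $17.35 = $6,444.35
Check: goods available $25,415.45 = COGS $18,971.10 + ending $6,444.35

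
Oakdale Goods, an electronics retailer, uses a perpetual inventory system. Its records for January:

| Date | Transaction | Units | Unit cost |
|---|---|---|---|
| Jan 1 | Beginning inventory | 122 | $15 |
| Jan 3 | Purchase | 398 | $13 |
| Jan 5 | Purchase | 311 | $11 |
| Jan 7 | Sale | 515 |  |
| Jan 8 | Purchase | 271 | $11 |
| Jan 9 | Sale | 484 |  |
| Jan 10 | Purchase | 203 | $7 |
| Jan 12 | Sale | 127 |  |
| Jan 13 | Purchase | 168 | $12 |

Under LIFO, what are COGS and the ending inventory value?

COGS = $12,750; ending inventory = $4,093

Jan 7, 515 sold [LIFO — newest first]: 311 @ $11 + 204 @ $13 = $6,073
Jan 9, 484 sold [LIFO — newest first]: 271 @ $11 + 194 @ $13 + 19 @ $15 = $5,788
Jan 12, 127 sold [LIFO — newest first]: 127 @ $7 = $889
Total COGS = $6,073 + $5,788 + $889 = $12,750
Ending inventory: 103 @ $15 + 76 @ $7 + 168 @ $12 = $4,093
Check: goods available $16,843 = COGS $12,750 + ending $4,093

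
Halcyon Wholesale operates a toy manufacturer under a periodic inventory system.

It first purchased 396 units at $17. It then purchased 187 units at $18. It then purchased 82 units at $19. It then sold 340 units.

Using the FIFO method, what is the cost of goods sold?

COGS = $5,780

Sale 1 (340) [FIFO — oldest first]: 340 @ $17 = $5,780
Ending inventory: 56 @ $17 + 187 @ $18 + 82 @ $19 = $5,876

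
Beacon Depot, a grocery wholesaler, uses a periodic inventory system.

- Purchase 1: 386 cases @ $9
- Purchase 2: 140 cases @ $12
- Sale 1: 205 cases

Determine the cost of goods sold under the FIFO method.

COGS = $1,845

Sale 1 (205) [FIFO — oldest first]: 205 @ $9 = $1,845
Ending inventory: 181 @ $9 + 140 @ $12 = $3,309
Check: goods available $5,154 = COGS $1,845 + ending $3,309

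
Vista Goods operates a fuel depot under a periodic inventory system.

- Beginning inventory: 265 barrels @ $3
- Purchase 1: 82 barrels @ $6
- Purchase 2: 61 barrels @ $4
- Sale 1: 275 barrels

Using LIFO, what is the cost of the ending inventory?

Sale 1 (275) [LIFO — newest first]: 61 @ $4 + 82 @ $6 + 132 @ $3 = $1,132
Ending inventory: 133 @ $3 = $399
Check: goods available $1,531 = COGS $1,132 + ending $399

Ending inventory = $399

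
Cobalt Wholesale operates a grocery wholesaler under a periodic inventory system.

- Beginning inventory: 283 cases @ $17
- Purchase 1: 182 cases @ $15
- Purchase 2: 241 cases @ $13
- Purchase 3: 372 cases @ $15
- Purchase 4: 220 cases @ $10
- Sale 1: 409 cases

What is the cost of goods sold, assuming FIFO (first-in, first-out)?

Sale 1 (409) [FIFO — oldest first]: 283 @ $17 + 126 @ $15 = $6,701
Ending inventory: 56 @ $15 + 241 @ $13 + 372 @ $15 + 220 @ $10 = $11,753

COGS = $6,701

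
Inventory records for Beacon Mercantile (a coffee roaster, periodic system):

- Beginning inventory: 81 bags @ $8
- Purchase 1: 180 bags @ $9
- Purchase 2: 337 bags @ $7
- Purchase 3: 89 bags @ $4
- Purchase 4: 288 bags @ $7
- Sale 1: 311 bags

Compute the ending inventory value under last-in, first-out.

Ending inventory = $4,891

Sale 1 (311) [LIFO — newest first]: 288 @ $7 + 23 @ $4 = $2,108
Ending inventory: 81 @ $8 + 180 @ $9 + 337 @ $7 + 66 @ $4 = $4,891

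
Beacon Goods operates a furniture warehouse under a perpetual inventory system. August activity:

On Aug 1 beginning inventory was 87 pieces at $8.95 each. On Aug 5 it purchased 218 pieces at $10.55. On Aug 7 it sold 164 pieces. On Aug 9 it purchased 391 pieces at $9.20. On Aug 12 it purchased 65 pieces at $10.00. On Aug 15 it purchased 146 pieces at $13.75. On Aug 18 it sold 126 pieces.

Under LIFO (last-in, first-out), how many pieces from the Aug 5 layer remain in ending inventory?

54

Aug 7, 164 sold [LIFO — newest first]: 164 @ $10.55 = $1,730.20
Aug 18, 126 sold [LIFO — newest first]: 126 @ $13.75 = $1,732.50
Total COGS = $1,730.20 + $1,732.50 = $3,462.70
Ending inventory: 87 @ $8.95 + 54 @ $10.55 + 391 @ $9.20 + 65 @ $10.00 + 20 @ $13.75 = $5,870.55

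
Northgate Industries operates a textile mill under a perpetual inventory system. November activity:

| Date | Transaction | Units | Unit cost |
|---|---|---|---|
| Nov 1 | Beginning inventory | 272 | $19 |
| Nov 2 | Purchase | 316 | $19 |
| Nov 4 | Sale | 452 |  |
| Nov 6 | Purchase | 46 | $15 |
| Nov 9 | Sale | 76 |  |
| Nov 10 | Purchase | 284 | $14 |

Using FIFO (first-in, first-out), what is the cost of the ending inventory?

Ending inventory = $5,806

Nov 4, 452 sold [FIFO — oldest first]: 272 @ $19 + 180 @ $19 = $8,588
Nov 9, 76 sold [FIFO — oldest first]: 76 @ $19 = $1,444
Total COGS = $8,588 + $1,444 = $10,032
Ending inventory: 60 @ $19 + 46 @ $15 + 284 @ $14 = $5,806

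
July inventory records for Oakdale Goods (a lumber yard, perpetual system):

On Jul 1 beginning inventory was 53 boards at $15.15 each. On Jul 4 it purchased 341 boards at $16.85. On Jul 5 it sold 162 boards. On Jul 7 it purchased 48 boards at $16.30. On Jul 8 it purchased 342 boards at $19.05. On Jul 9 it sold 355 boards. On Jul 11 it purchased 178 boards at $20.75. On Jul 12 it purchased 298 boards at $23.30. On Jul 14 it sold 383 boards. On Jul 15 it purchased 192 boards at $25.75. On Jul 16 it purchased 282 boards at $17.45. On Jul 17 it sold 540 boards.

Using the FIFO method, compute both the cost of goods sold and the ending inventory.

COGS = $29,118.20; ending inventory = $5,229.90

Jul 5, 162 sold [FIFO — oldest first]: 53 @ $15.15 + 109 @ $16.85 = $2,639.60
Jul 9, 355 sold [FIFO — oldest first]: 232 @ $16.85 + 48 @ $16.30 + 75 @ $19.05 = $6,120.35
Jul 14, 383 sold [FIFO — oldest first]: 267 @ $19.05 + 116 @ $20.75 = $7,493.35
Jul 17, 540 sold [FIFO — oldest first]: 62 @ $20.75 + 298 @ $23.30 + 180 @ $25.75 = $12,864.90
Total COGS = $2,639.60 + $6,120.35 + $7,493.35 + $12,864.90 = $29,118.20
Ending inventory: 12 @ $25.75 + 282 @ $17.45 = $5,229.90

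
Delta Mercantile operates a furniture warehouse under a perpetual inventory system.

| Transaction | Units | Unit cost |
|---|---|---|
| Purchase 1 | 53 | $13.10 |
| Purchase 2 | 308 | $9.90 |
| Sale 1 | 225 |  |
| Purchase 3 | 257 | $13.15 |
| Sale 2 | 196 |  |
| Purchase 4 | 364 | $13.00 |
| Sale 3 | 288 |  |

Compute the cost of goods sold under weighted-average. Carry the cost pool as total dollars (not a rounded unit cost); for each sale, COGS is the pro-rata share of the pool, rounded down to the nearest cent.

COGS = $8,383.90

After Purchase 1: 53 on hand, pool $694.30 (≈ $13.1000 each)
After Purchase 2: 361 on hand, pool $3,743.50 (≈ $10.3698 each)
Sale 1, sell 225: 225/361 × $3,743.50 → $2,333.20
After Purchase 3: 393 on hand, pool $4,789.85 (≈ $12.1879 each)
Sale 2, sell 196: 196/393 × $4,789.85 → $2,388.83
After Purchase 4: 561 on hand, pool $7,133.02 (≈ $12.7148 each)
Sale 3, sell 288: 288/561 × $7,133.02 → $3,661.87
Total COGS = $2,333.20 + $2,388.83 + $3,661.87 = $8,383.90
Ending inventory (cost pool remaining) = $3,471.15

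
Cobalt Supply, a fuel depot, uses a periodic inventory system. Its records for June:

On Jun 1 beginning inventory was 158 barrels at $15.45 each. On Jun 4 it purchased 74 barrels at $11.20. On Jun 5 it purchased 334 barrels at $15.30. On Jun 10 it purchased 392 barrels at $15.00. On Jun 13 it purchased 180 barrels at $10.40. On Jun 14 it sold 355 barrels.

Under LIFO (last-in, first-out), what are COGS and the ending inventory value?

Jun 14, 355 sold [LIFO — newest first]: 180 @ $10.40 + 175 @ $15.00 = $4,497.00
Ending inventory: 158 @ $15.45 + 74 @ $11.20 + 334 @ $15.30 + 217 @ $15.00 = $11,635.10

COGS = $4,497.00; ending inventory = $11,635.10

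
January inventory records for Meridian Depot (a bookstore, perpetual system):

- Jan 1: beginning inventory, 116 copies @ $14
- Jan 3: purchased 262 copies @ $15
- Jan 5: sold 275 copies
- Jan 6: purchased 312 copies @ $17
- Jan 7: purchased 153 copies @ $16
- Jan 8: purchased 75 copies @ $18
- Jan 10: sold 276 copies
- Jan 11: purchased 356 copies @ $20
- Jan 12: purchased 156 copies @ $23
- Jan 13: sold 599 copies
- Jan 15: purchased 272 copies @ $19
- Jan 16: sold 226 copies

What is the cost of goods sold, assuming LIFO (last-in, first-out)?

COGS = $25,207

Jan 5, 275 sold [LIFO — newest first]: 262 @ $15 + 13 @ $14 = $4,112
Jan 10, 276 sold [LIFO — newest first]: 75 @ $18 + 153 @ $16 + 48 @ $17 = $4,614
Jan 13, 599 sold [LIFO — newest first]: 156 @ $23 + 356 @ $20 + 87 @ $17 = $12,187
Jan 16, 226 sold [LIFO — newest first]: 226 @ $19 = $4,294
Total COGS = $4,112 + $4,614 + $12,187 + $4,294 = $25,207
Ending inventory: 103 @ $14 + 177 @ $17 + 46 @ $19 = $5,325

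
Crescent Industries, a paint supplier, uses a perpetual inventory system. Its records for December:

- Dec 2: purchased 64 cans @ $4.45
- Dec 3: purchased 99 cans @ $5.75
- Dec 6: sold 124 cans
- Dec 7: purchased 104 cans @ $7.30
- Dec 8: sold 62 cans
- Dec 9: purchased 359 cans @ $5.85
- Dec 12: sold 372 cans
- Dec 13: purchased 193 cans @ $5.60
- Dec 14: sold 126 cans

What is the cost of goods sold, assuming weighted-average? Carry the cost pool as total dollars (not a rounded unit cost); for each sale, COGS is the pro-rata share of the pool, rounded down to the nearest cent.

COGS = $4,023.65

After Dec 2: 64 on hand, pool $284.80 (≈ $4.4500 each)
After Dec 3: 163 on hand, pool $854.05 (≈ $5.2396 each)
Dec 6, sell 124: 124/163 × $854.05 → $649.70
After Dec 7: 143 on hand, pool $963.55 (≈ $6.7381 each)
Dec 8, sell 62: 62/143 × $963.55 → $417.76
After Dec 9: 440 on hand, pool $2,645.94 (≈ $6.0135 each)
Dec 12, sell 372: 372/440 × $2,645.94 → $2,237.02
After Dec 13: 261 on hand, pool $1,489.72 (≈ $5.7077 each)
Dec 14, sell 126: 126/261 × $1,489.72 → $719.17
Total COGS = $649.70 + $417.76 + $2,237.02 + $719.17 = $4,023.65
Ending inventory (cost pool remaining) = $770.55
Check: goods available $4,794.20 = COGS $4,023.65 + ending $770.55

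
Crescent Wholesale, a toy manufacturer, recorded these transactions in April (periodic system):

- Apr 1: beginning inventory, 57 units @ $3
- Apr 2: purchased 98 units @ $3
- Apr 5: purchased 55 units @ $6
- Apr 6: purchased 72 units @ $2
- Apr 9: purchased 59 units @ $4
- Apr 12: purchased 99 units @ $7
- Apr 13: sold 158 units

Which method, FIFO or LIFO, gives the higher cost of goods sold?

LIFO

FIFO COGS: 57 @ $3 + 98 @ $3 + 3 @ $6 = $483
LIFO COGS: 99 @ $7 + 59 @ $4 = $929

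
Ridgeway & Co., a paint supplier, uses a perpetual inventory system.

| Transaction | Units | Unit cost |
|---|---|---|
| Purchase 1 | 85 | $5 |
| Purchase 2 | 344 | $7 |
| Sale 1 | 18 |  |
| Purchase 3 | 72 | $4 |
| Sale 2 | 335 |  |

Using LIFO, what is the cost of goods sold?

COGS = $2,255

Sale 1 (18) [LIFO — newest first]: 18 @ $7 = $126
Sale 2 (335) [LIFO — newest first]: 72 @ $4 + 263 @ $7 = $2,129
Total COGS = $126 + $2,129 = $2,255
Ending inventory: 85 @ $5 + 63 @ $7 = $866
Check: goods available $3,121 = COGS $2,255 + ending $866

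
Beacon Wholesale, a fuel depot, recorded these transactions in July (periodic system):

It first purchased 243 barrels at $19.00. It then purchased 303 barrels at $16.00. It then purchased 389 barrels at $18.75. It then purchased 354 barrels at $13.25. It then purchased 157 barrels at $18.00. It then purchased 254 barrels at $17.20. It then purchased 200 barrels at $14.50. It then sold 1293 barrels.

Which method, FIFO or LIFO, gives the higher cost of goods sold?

FIFO COGS: 243 @ $19.00 + 303 @ $16.00 + 389 @ $18.75 + 354 @ $13.25 + 4 @ $18.00 = $21,521.25
LIFO COGS: 200 @ $14.50 + 254 @ $17.20 + 157 @ $18.00 + 354 @ $13.25 + 328 @ $18.75 = $20,935.30

FIFO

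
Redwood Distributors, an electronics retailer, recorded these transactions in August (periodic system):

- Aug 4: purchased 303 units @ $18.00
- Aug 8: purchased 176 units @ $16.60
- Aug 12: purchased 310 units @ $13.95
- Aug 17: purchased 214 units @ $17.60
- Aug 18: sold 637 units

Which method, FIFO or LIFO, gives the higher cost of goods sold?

FIFO

FIFO COGS: 303 @ $18.00 + 176 @ $16.60 + 158 @ $13.95 = $10,579.70
LIFO COGS: 214 @ $17.60 + 310 @ $13.95 + 113 @ $16.60 = $9,966.70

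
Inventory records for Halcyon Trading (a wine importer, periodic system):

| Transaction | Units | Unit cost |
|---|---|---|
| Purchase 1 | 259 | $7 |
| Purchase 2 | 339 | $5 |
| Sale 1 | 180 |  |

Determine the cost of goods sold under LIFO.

COGS = $900

Sale 1 (180) [LIFO — newest first]: 180 @ $5 = $900
Ending inventory: 259 @ $7 + 159 @ $5 = $2,608
Check: goods available $3,508 = COGS $900 + ending $2,608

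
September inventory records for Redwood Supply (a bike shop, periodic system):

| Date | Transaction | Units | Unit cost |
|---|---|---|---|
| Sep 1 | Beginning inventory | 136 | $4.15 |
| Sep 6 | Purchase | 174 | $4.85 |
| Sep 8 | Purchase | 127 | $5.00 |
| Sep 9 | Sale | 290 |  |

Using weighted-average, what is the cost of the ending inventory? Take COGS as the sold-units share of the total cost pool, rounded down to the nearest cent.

Sep 9, sell 290: 290/437 × $2,043.30 → $1,355.96
Ending inventory (cost pool remaining) = $687.34

Ending inventory = $687.34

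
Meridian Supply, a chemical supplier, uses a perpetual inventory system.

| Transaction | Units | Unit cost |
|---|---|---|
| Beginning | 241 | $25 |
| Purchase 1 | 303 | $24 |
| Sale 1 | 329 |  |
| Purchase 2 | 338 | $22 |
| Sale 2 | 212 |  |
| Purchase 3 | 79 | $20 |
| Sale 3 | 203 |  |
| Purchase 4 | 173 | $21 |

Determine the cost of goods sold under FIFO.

Sale 1 (329) [FIFO — oldest first]: 241 @ $25 + 88 @ $24 = $8,137
Sale 2 (212) [FIFO — oldest first]: 212 @ $24 = $5,088
Sale 3 (203) [FIFO — oldest first]: 3 @ $24 + 200 @ $22 = $4,472
Total COGS = $8,137 + $5,088 + $4,472 = $17,697
Ending inventory: 138 @ $22 + 79 @ $20 + 173 @ $21 = $8,249
Check: goods available $25,946 = COGS $17,697 + ending $8,249

COGS = $17,697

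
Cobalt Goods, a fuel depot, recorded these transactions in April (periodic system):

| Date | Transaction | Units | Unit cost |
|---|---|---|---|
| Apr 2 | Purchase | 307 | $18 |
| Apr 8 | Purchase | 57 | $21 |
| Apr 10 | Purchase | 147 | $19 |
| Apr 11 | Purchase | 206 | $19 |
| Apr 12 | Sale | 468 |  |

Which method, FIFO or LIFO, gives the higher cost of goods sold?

LIFO

FIFO COGS: 307 @ $18 + 57 @ $21 + 104 @ $19 = $8,699
LIFO COGS: 206 @ $19 + 147 @ $19 + 57 @ $21 + 58 @ $18 = $8,948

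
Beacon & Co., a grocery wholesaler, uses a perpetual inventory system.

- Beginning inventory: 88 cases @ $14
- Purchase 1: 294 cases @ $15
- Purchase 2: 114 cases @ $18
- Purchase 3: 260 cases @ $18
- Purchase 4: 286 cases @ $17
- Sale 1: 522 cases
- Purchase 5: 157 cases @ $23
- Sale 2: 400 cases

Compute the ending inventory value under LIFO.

Ending inventory = $4,067

Sale 1 (522) [LIFO — newest first]: 286 @ $17 + 236 @ $18 = $9,110
Sale 2 (400) [LIFO — newest first]: 157 @ $23 + 24 @ $18 + 114 @ $18 + 105 @ $15 = $7,670
Total COGS = $9,110 + $7,670 = $16,780
Ending inventory: 88 @ $14 + 189 @ $15 = $4,067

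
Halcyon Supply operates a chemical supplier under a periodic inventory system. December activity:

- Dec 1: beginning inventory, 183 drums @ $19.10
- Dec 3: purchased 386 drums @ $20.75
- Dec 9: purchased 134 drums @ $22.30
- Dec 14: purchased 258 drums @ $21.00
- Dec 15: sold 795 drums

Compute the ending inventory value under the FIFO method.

Dec 15, 795 sold [FIFO — oldest first]: 183 @ $19.10 + 386 @ $20.75 + 134 @ $22.30 + 92 @ $21.00 = $16,425.00
Ending inventory: 166 @ $21.00 = $3,486.00

Ending inventory = $3,486.00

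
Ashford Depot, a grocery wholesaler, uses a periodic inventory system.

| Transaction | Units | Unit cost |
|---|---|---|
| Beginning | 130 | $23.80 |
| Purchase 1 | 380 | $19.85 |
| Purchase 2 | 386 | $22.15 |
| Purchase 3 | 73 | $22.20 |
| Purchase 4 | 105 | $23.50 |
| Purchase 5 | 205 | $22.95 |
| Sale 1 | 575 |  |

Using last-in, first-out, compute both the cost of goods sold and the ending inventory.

Sale 1 (575) [LIFO — newest first]: 205 @ $22.95 + 105 @ $23.50 + 73 @ $22.20 + 192 @ $22.15 = $13,045.65
Ending inventory: 130 @ $23.80 + 380 @ $19.85 + 194 @ $22.15 = $14,934.10
Check: goods available $27,979.75 = COGS $13,045.65 + ending $14,934.10

COGS = $13,045.65; ending inventory = $14,934.10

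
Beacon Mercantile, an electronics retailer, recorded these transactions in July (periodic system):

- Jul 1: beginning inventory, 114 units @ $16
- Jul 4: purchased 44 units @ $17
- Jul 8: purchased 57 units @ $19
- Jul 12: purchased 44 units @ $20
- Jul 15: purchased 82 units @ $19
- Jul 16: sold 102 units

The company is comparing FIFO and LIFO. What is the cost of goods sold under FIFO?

FIFO COGS: 102 @ $16 = $1,632
LIFO COGS: 82 @ $19 + 20 @ $20 = $1,958

COGS = $1,632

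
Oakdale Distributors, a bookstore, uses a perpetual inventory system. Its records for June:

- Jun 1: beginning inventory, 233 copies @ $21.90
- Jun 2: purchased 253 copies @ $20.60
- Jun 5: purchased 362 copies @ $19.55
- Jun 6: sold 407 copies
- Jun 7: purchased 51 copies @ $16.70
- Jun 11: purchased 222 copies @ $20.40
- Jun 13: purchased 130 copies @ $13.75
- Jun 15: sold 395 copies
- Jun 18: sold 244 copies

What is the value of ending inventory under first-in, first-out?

Ending inventory = $3,317.50

Jun 6, 407 sold [FIFO — oldest first]: 233 @ $21.90 + 174 @ $20.60 = $8,687.10
Jun 15, 395 sold [FIFO — oldest first]: 79 @ $20.60 + 316 @ $19.55 = $7,805.20
Jun 18, 244 sold [FIFO — oldest first]: 46 @ $19.55 + 51 @ $16.70 + 147 @ $20.40 = $4,749.80
Total COGS = $8,687.10 + $7,805.20 + $4,749.80 = $21,242.10
Ending inventory: 75 @ $20.40 + 130 @ $13.75 = $3,317.50
Check: goods available $24,559.60 = COGS $21,242.10 + ending $3,317.50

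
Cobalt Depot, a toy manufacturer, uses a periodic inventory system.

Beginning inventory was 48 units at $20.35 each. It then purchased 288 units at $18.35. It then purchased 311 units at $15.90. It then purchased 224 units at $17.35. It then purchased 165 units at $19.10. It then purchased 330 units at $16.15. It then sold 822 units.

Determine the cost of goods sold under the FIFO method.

COGS = $14,242.75

Sale 1 (822) [FIFO — oldest first]: 48 @ $20.35 + 288 @ $18.35 + 311 @ $15.90 + 175 @ $17.35 = $14,242.75
Ending inventory: 49 @ $17.35 + 165 @ $19.10 + 330 @ $16.15 = $9,331.15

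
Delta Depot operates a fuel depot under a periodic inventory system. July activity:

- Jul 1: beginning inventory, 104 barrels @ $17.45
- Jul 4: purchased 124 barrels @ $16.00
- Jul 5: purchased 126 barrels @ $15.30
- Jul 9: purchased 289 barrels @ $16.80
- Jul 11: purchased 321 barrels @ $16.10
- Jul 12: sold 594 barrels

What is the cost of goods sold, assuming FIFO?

Jul 12, 594 sold [FIFO — oldest first]: 104 @ $17.45 + 124 @ $16.00 + 126 @ $15.30 + 240 @ $16.80 = $9,758.60
Ending inventory: 49 @ $16.80 + 321 @ $16.10 = $5,991.30

COGS = $9,758.60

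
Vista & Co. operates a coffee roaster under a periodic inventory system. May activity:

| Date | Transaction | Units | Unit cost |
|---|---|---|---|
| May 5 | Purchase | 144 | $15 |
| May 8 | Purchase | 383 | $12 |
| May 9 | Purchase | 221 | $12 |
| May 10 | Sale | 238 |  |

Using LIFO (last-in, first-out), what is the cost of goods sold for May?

COGS = $2,856

May 10, 238 sold [LIFO — newest first]: 221 @ $12 + 17 @ $12 = $2,856
Ending inventory: 144 @ $15 + 366 @ $12 = $6,552
Check: goods available $9,408 = COGS $2,856 + ending $6,552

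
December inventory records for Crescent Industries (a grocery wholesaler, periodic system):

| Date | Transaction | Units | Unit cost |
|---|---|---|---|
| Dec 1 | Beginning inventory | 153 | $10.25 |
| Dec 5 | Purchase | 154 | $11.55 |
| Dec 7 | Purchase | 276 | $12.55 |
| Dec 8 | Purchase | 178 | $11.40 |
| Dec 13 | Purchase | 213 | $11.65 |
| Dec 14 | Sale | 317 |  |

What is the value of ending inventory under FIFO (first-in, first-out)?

Ending inventory = $7,848.95

Dec 14, 317 sold [FIFO — oldest first]: 153 @ $10.25 + 154 @ $11.55 + 10 @ $12.55 = $3,472.45
Ending inventory: 266 @ $12.55 + 178 @ $11.40 + 213 @ $11.65 = $7,848.95
Check: goods available $11,321.40 = COGS $3,472.45 + ending $7,848.95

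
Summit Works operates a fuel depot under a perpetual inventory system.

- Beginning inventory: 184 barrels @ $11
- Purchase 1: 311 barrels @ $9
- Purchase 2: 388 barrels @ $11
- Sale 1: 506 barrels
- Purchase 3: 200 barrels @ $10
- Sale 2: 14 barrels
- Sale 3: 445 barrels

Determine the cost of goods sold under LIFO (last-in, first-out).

Sale 1 (506) [LIFO — newest first]: 388 @ $11 + 118 @ $9 = $5,330
Sale 2 (14) [LIFO — newest first]: 14 @ $10 = $140
Sale 3 (445) [LIFO — newest first]: 186 @ $10 + 193 @ $9 + 66 @ $11 = $4,323
Total COGS = $5,330 + $140 + $4,323 = $9,793
Ending inventory: 118 @ $11 = $1,298

COGS = $9,793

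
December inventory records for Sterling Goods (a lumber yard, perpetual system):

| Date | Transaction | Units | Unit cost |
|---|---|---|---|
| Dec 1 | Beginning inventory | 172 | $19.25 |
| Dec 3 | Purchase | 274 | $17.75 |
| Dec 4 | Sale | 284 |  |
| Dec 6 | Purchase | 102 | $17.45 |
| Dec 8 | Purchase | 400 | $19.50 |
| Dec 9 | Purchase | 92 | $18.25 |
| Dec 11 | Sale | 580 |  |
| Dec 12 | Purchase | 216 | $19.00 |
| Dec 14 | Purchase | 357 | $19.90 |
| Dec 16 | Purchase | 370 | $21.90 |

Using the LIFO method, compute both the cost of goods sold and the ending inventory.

COGS = $16,070.60; ending inventory = $22,674.10

Dec 4, 284 sold [LIFO — newest first]: 274 @ $17.75 + 10 @ $19.25 = $5,056.00
Dec 11, 580 sold [LIFO — newest first]: 92 @ $18.25 + 400 @ $19.50 + 88 @ $17.45 = $11,014.60
Total COGS = $5,056.00 + $11,014.60 = $16,070.60
Ending inventory: 162 @ $19.25 + 14 @ $17.45 + 216 @ $19.00 + 357 @ $19.90 + 370 @ $21.90 = $22,674.10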